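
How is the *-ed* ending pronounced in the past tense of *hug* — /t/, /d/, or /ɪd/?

The stem *hug* ends in a voiced sound other than /d/.
The -ed suffix is realized as /ɪd/ after /t, d/; as /t/ after other voiceless consonants; and as /d/ after other voiced sounds.
So -ed on *hug* is pronounced /d/.

/d/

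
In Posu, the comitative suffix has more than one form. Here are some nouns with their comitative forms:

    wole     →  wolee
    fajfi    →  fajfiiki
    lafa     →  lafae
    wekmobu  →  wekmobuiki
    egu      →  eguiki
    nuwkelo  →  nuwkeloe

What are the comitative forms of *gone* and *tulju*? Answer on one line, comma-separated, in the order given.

gonee, tuljuiki

The pattern is height harmony: -iki when the last vowel of the stem is a high vowel (*fajfi*, *wekmobu*, *egu*); -e when the last vowel of the stem is a non-high vowel (*wole*, *lafa*, *nuwkelo*).
*gone*: last vowel = /e/, a non-high vowel → -e → *gonee*.
Since the last vowel of *tulju* is /u/ (a high vowel), it takes -iki, giving *tuljuiki*.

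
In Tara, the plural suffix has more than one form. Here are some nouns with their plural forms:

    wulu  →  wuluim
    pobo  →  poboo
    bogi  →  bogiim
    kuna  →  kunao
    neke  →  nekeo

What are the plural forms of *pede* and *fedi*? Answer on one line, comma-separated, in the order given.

Looking at the last vowel of each stem: -im when the last vowel of the stem is a high vowel (*wulu*, *bogi*); -o when the last vowel of the stem is a non-high vowel (*pobo*, *kuna*, *neke*).
*pede* — last vowel /e/ (a non-high vowel) → -o → *pedeo*.
*fedi* — last vowel /i/ (a high vowel) → -im → *fediim*.

pedeo, fediim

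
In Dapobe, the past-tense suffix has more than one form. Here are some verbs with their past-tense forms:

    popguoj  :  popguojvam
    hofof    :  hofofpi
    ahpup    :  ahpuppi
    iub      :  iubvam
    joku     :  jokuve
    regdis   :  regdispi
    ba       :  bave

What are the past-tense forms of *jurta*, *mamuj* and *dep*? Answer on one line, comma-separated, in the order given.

jurtave, mamujvam, deppi

The pattern is voicing of the final sound: -pi when the stem ends in a voiceless consonant (*hofof*, *ahpup*, *regdis*); -vam when the stem ends in a voiced consonant (*popguoj*, *iub*); -ve when the stem ends in a vowel (*joku*, *ba*).
*jurta*: final sound = /a/, a vowel → -ve → *jurtave*.
*mamuj*: final sound = /j/, a voiced consonant → -vam → *mamujvam*.
Since the final sound of *dep* is /p/ (a voiceless consonant), it takes -pi, giving *deppi*.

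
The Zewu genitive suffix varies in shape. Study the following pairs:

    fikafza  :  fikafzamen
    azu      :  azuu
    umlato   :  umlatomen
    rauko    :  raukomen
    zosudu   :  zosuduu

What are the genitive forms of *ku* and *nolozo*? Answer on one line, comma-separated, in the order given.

The pattern is height harmony: -u when the last vowel of the stem is a high vowel (*azu*, *zosudu*); -men when the last vowel of the stem is a non-high vowel (*fikafza*, *umlato*, *rauko*).
Since the last vowel of *ku* is /u/ (a high vowel), it takes -u, giving *kuu*.
Since the last vowel of *nolozo* is /o/ (a non-high vowel), it takes -men, giving *nolozomen*.

kuu, nolozomen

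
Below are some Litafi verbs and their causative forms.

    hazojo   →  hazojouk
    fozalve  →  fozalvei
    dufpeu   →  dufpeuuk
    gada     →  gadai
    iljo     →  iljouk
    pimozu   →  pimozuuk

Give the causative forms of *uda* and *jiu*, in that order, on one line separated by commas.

The suffix is conditioned by the last vowel: -uk when the last vowel of the stem is a rounded vowel (*hazojo*, *dufpeu*, *iljo*, *pimozu*); -i when the last vowel of the stem is an unrounded vowel (*fozalve*, *gada*).
The last vowel of *uda* is /a/, which is an unrounded vowel, so the suffix is -i, giving *udai*.
*jiu* — last vowel /u/ (a rounded vowel) → -uk → *jiuuk*.

udai, jiuuk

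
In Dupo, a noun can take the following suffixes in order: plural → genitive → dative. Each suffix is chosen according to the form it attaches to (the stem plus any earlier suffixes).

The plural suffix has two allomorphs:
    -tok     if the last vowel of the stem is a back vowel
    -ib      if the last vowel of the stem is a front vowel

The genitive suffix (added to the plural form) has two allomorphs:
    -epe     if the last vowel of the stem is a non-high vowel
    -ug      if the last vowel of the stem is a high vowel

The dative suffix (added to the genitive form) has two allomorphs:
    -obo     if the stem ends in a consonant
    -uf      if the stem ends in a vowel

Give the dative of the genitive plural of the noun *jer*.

The last vowel of *jer* is /e/, which is a front vowel, so the plural suffix is -ib, giving *jerib*.
The plural form *jerib*: last vowel = /i/, a high vowel → -ug → *jeribug*.
Since the final sound of the genitive form *jeribug* is /g/ (a consonant), it takes -obo, giving *jeribugobo*.

jeribugobo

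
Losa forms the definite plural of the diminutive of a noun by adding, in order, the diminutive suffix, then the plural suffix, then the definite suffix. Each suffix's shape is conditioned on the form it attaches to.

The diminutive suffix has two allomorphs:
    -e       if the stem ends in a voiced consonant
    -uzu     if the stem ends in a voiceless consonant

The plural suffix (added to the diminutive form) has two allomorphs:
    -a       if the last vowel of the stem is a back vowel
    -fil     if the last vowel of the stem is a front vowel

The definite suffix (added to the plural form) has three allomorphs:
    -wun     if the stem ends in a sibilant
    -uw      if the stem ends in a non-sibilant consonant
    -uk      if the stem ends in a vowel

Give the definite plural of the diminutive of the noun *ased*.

asedefiluw

Since the final consonant of *ased* is /d/ (voiced), it takes -e, giving *asede*.
The diminutive form *asede*: last vowel = /e/, a front vowel → -fil → *asedefil*.
The final sound of the plural form *asedefil* is /l/, which is a non-sibilant consonant, so the definite suffix is -uw, giving *asedefiluw*.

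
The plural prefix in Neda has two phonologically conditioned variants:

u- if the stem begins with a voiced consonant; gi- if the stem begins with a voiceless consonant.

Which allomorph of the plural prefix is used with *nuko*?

Since the first consonant of *nuko* is /n/ (voiced), it takes u-.

u-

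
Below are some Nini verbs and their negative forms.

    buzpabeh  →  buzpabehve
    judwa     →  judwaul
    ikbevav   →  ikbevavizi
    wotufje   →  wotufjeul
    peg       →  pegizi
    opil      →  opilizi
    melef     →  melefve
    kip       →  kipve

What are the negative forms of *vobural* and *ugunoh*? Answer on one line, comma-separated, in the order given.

The alternation tracks the final sound of the stem — -ve when the stem ends in a voiceless consonant (*buzpabeh*, *melef*, *kip*); -izi when the stem ends in a voiced consonant (*ikbevav*, *peg*, *opil*); -ul when the stem ends in a vowel (*judwa*, *wotufje*).
The final sound of *vobural* is /l/, which is a voiced consonant, so the suffix is -izi, giving *voburalizi*.
Since the final sound of *ugunoh* is /h/ (a voiceless consonant), it takes -ve, giving *ugunohve*.

voburalizi, ugunohve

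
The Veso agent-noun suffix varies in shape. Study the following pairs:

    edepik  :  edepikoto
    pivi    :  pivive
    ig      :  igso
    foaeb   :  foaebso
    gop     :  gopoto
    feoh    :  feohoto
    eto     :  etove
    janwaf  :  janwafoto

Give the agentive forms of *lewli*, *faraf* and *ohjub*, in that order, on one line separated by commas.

lewlive, farafoto, ohjubso

Looking at the final sound of each stem: -oto when the stem ends in a voiceless consonant (*edepik*, *gop*, *feoh*, *janwaf*); -so when the stem ends in a voiced consonant (*ig*, *foaeb*); -ve when the stem ends in a vowel (*pivi*, *eto*).
Since the final sound of *lewli* is /i/ (a vowel), it takes -ve, giving *lewlive*.
The final sound of *faraf* is /f/, which is a voiceless consonant, so the suffix is -oto, giving *farafoto*.
The final sound of *ohjub* is /b/, which is a voiced consonant, so the suffix is -so, giving *ohjubso*.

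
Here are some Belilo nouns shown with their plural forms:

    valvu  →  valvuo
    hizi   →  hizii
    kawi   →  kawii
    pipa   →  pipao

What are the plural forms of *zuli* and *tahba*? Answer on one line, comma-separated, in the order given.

The suffix is conditioned by the last vowel: -i when the last vowel of the stem is a front vowel (*hizi*, *kawi*); -o when the last vowel of the stem is a back vowel (*valvu*, *pipa*).
The last vowel of *zuli* is /i/, which is a front vowel, so the suffix is -i, giving *zulii*.
The last vowel of *tahba* is /a/, which is a back vowel, so the suffix is -o, giving *tahbao*.

zulii, tahbao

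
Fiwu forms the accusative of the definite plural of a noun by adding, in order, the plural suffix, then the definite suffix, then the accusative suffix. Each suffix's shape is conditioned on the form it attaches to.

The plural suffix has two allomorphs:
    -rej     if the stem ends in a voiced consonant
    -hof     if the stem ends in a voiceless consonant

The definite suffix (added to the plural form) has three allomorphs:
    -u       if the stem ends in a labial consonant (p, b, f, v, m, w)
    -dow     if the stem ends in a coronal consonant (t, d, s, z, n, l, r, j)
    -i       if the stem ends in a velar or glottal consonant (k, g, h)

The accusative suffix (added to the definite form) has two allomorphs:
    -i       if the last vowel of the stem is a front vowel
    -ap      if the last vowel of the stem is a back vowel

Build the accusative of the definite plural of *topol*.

The final consonant of *topol* is /l/, which is voiced, so the plural suffix is -rej, giving *topolrej*.
The final consonant of the plural form *topolrej* is /j/, which is coronal, so the definite suffix is -dow, giving *topolrejdow*.
Since the last vowel of the definite form *topolrejdow* is /o/ (a back vowel), it takes -ap, giving *topolrejdowap*.

topolrejdowap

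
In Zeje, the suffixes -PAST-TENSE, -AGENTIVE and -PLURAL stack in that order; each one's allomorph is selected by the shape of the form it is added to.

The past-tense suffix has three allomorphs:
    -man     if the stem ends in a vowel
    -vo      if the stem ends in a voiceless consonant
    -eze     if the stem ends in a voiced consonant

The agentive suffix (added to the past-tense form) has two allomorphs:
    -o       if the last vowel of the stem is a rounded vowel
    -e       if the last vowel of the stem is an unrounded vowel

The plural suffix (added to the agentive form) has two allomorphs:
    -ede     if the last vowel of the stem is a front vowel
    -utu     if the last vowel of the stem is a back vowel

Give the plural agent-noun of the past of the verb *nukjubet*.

The final sound of *nukjubet* is /t/, which is a voiceless consonant, so the past-tense suffix is -vo, giving *nukjubetvo*.
The past-tense form *nukjubetvo* — last vowel /o/ (a rounded vowel) → -o → *nukjubetvoo*.
The last vowel of the agentive form *nukjubetvoo* is /o/, which is a back vowel, so the plural suffix is -utu, giving *nukjubetvooutu*.

nukjubetvooutu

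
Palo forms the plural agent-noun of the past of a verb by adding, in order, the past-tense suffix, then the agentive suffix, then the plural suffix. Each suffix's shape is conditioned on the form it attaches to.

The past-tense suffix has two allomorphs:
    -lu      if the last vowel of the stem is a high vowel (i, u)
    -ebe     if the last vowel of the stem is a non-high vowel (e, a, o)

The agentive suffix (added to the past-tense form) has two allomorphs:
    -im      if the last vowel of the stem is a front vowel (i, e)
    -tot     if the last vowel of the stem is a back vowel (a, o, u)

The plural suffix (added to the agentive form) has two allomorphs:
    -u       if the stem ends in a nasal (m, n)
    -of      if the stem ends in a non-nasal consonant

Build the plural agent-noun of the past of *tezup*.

*tezup*: last vowel = /u/, a high vowel → -lu → *tezuplu*.
The past-tense form *tezuplu* — last vowel /u/ (a back vowel) → -tot → *tezuplutot*.
The agentive form *tezuplutot*: final consonant = /t/, non-nasal → -of → *tezuplutotof*.

tezuplutotof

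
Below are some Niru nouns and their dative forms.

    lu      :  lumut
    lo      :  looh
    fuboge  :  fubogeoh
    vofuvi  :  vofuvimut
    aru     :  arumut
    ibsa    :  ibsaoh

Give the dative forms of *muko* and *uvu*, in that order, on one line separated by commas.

The pattern is height harmony: -mut when the last vowel of the stem is a high vowel (*lu*, *vofuvi*, *aru*); -oh when the last vowel of the stem is a non-high vowel (*lo*, *fuboge*, *ibsa*).
Since the last vowel of *muko* is /o/ (a non-high vowel), it takes -oh, giving *mukooh*.
Since the last vowel of *uvu* is /u/ (a high vowel), it takes -mut, giving *uvumut*.

mukooh, uvumut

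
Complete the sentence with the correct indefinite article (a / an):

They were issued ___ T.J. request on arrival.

The indefinite article is chosen by the initial *sound* of the following word, not its spelling.
The initialism *T.J.* is read letter by letter; the first letter, T, is pronounced /tiː/, which begins with a consonant sound.
So the article is *a*: They were issued a T.J. request on arrival.

a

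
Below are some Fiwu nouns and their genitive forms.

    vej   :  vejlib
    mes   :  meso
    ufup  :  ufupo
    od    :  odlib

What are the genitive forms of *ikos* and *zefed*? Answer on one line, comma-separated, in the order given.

The suffix is conditioned by the final consonant: -o when the stem ends in a voiceless consonant (*mes*, *ufup*); -lib when the stem ends in a voiced consonant (*vej*, *od*).
*ikos* — final consonant /s/ (voiceless) → -o → *ikoso*.
*zefed*: final consonant = /d/, voiced → -lib → *zefedlib*.

ikoso, zefedlib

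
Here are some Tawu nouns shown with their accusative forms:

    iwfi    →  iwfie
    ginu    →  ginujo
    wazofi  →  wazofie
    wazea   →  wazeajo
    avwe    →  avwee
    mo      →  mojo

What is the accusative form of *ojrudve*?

ojrudvee

Looking at the last vowel of each stem: -e when the last vowel of the stem is a front vowel (*iwfi*, *wazofi*, *avwe*); -jo when the last vowel of the stem is a back vowel (*ginu*, *wazea*, *mo*).
The last vowel of *ojrudve* is /e/, which is a front vowel, so the suffix is -e, giving *ojrudvee*.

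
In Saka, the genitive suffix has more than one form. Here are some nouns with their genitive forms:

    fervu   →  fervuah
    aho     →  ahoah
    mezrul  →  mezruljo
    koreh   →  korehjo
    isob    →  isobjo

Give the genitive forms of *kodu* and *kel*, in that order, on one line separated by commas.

koduah, keljo

Looking at the final sound of each stem: -jo when the stem ends in a consonant (*mezrul*, *koreh*, *isob*); -ah when the stem ends in a vowel (*fervu*, *aho*).
*kodu*: final sound = /u/, a vowel → -ah → *koduah*.
The final sound of *kel* is /l/, which is a consonant, so the suffix is -jo, giving *keljo*.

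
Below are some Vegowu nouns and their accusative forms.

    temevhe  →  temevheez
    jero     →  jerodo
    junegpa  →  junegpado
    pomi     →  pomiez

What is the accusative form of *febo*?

The suffix is conditioned by the last vowel: -ez when the last vowel of the stem is a front vowel (*temevhe*, *pomi*); -do when the last vowel of the stem is a back vowel (*jero*, *junegpa*).
*febo*: last vowel = /o/, a back vowel → -do → *febodo*.

febodo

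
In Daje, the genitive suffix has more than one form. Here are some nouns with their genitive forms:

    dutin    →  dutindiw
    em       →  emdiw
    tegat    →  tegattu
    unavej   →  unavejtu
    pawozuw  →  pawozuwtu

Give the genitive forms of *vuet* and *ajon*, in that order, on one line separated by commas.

The pattern is nasality of the final consonant: -diw when the stem ends in a nasal (*dutin*, *em*); -tu when the stem ends in a non-nasal consonant (*tegat*, *unavej*, *pawozuw*).
*vuet*: final consonant = /t/, non-nasal → -tu → *vuettu*.
*ajon*: final consonant = /n/, a nasal → -diw → *ajondiw*.

vuettu, ajondiw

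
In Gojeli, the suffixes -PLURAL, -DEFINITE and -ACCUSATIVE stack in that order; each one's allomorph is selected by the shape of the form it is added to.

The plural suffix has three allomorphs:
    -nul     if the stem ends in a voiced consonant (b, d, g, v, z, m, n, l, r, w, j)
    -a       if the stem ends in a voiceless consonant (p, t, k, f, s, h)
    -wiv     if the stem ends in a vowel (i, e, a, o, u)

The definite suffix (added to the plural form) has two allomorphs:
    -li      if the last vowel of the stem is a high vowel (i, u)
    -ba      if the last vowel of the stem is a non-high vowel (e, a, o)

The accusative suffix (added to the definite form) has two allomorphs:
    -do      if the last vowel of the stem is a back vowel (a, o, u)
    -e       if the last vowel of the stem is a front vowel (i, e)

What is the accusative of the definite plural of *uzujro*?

uzujrowivlie

*uzujro* — final sound /o/ (a vowel) → -wiv → *uzujrowiv*.
The plural form *uzujrowiv* — last vowel /i/ (a high vowel) → -li → *uzujrowivli*.
The definite form *uzujrowivli*: last vowel = /i/, a front vowel → -e → *uzujrowivlie*.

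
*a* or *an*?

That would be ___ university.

The indefinite article is chosen by the initial *sound* of the following word, not its spelling.
*university* begins with the sound /juː/ (u pronounced /juː/) — a consonant sound.
So the article is *a*: That would be a university.

a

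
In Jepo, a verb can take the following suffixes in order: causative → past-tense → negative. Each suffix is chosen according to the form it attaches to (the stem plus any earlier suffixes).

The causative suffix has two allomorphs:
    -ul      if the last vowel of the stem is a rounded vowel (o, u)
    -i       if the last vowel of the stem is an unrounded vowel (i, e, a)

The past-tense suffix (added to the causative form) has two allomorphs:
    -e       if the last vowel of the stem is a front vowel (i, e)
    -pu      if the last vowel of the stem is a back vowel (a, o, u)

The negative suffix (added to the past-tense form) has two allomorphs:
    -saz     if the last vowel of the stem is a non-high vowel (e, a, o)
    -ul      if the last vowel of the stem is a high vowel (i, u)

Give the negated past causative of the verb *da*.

daiesaz

*da* — last vowel /a/ (an unrounded vowel) → -i → *dai*.
Since the last vowel of the causative form *dai* is /i/ (a front vowel), it takes -e, giving *daie*.
The past-tense form *daie* — last vowel /e/ (a non-high vowel) → -saz → *daiesaz*.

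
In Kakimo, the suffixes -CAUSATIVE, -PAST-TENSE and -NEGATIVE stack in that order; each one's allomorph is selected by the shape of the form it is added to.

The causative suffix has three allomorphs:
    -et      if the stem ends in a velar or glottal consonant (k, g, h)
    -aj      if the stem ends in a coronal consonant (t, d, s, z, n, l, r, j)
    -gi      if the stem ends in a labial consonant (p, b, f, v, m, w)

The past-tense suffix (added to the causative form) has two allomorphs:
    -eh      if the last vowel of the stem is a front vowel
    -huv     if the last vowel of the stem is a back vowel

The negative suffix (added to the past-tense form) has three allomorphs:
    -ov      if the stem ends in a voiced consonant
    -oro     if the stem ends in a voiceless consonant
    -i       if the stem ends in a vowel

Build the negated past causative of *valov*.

valovgiehoro

Since the final consonant of *valov* is /v/ (labial), it takes -gi, giving *valovgi*.
The last vowel of the causative form *valovgi* is /i/, which is a front vowel, so the past-tense suffix is -eh, giving *valovgieh*.
The past-tense form *valovgieh*: final sound = /h/, a voiceless consonant → -oro → *valovgiehoro*.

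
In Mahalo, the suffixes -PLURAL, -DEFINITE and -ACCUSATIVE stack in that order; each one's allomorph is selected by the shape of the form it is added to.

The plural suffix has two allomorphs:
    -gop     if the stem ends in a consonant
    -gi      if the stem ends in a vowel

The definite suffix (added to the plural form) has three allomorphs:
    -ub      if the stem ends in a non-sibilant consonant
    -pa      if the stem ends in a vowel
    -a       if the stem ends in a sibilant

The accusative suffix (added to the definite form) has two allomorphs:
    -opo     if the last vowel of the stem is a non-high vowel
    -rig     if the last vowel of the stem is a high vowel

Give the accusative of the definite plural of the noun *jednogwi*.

jednogwigipaopo

Since the final sound of *jednogwi* is /i/ (a vowel), it takes -gi, giving *jednogwigi*.
The plural form *jednogwigi*: final sound = /i/, a vowel → -pa → *jednogwigipa*.
Since the last vowel of the definite form *jednogwigipa* is /a/ (a non-high vowel), it takes -opo, giving *jednogwigipaopo*.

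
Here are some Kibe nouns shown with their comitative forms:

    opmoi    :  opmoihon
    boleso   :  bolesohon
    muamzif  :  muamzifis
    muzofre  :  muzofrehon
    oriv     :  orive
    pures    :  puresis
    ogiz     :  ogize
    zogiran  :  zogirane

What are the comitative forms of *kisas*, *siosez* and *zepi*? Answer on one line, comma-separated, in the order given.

kisasis, sioseze, zepihon

The alternation tracks the final sound of the stem — -is when the stem ends in a voiceless consonant (*muamzif*, *pures*); -e when the stem ends in a voiced consonant (*oriv*, *ogiz*, *zogiran*); -hon when the stem ends in a vowel (*opmoi*, *boleso*, *muzofre*).
*kisas* — final sound /s/ (a voiceless consonant) → -is → *kisasis*.
*siosez*: final sound = /z/, a voiced consonant → -e → *sioseze*.
Since the final sound of *zepi* is /i/ (a vowel), it takes -hon, giving *zepihon*.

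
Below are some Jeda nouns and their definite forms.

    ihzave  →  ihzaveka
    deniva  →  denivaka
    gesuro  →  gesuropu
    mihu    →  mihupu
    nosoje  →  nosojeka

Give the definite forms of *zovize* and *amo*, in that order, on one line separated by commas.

zovizeka, amopu

The alternation tracks the last vowel of the stem — -pu when the last vowel of the stem is a rounded vowel (*gesuro*, *mihu*); -ka when the last vowel of the stem is an unrounded vowel (*ihzave*, *deniva*, *nosoje*).
Since the last vowel of *zovize* is /e/ (an unrounded vowel), it takes -ka, giving *zovizeka*.
*amo* — last vowel /o/ (a rounded vowel) → -pu → *amopu*.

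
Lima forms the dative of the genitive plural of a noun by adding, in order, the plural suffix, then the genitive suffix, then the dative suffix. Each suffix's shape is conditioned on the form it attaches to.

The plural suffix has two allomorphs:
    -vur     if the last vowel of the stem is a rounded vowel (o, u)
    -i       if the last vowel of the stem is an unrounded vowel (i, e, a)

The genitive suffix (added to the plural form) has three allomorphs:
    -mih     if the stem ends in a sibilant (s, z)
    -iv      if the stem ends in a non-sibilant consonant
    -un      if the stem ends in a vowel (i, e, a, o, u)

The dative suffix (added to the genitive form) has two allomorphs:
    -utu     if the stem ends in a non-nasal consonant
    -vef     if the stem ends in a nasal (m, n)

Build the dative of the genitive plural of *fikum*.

The last vowel of *fikum* is /u/, which is a rounded vowel, so the plural suffix is -vur, giving *fikumvur*.
The plural form *fikumvur*: final sound = /r/, a non-sibilant consonant → -iv → *fikumvuriv*.
The genitive form *fikumvuriv* — final consonant /v/ (non-nasal) → -utu → *fikumvurivutu*.

fikumvurivutu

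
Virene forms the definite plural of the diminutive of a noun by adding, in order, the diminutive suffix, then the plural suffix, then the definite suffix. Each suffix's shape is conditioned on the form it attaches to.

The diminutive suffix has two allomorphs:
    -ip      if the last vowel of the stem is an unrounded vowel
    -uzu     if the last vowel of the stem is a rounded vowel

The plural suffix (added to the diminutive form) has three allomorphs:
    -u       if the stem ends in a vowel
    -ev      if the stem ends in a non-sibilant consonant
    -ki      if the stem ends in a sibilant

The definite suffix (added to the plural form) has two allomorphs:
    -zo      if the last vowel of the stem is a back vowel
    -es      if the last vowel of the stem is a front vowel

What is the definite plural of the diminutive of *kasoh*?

kasohuzuuzo

*kasoh*: last vowel = /o/, a rounded vowel → -uzu → *kasohuzu*.
The diminutive form *kasohuzu* — final sound /u/ (a vowel) → -u → *kasohuzuu*.
The plural form *kasohuzuu* — last vowel /u/ (a back vowel) → -zo → *kasohuzuuzo*.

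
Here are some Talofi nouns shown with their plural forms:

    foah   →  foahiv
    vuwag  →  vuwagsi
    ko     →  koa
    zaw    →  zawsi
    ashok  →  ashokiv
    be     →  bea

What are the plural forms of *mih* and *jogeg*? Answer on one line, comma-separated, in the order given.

mihiv, jogegsi

The suffix is conditioned by the final sound: -iv when the stem ends in a voiceless consonant (*foah*, *ashok*); -si when the stem ends in a voiced consonant (*vuwag*, *zaw*); -a when the stem ends in a vowel (*ko*, *be*).
Since the final sound of *mih* is /h/ (a voiceless consonant), it takes -iv, giving *mihiv*.
*jogeg* — final sound /g/ (a voiced consonant) → -si → *jogegsi*.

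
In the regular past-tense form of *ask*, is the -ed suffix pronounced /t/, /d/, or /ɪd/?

/t/

The stem *ask* ends in a voiceless consonant other than /t/.
The -ed suffix is realized as /ɪd/ after /t, d/; as /t/ after other voiceless consonants; and as /d/ after other voiced sounds.
So -ed on *ask* is pronounced /t/.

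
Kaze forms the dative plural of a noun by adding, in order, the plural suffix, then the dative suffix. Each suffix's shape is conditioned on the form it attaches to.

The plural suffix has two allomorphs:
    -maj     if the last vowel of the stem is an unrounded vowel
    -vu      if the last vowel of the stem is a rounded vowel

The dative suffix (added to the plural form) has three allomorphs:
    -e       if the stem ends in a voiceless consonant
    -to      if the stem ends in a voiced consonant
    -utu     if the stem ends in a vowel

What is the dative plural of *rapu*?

rapuvuutu

*rapu* — last vowel /u/ (a rounded vowel) → -vu → *rapuvu*.
The plural form *rapuvu*: final sound = /u/, a vowel → -utu → *rapuvuutu*.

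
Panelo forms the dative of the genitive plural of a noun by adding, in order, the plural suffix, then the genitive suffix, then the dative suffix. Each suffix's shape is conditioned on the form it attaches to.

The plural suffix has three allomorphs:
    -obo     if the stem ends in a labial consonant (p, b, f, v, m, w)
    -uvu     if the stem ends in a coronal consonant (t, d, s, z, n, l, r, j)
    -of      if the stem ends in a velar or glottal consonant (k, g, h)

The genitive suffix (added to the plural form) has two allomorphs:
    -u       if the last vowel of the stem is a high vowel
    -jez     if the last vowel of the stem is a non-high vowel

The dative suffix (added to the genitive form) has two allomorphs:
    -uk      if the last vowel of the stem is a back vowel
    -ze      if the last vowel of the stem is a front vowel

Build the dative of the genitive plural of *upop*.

upopobojezze

*upop* — final consonant /p/ (labial) → -obo → *upopobo*.
The plural form *upopobo* — last vowel /o/ (a non-high vowel) → -jez → *upopobojez*.
The last vowel of the genitive form *upopobojez* is /e/, which is a front vowel, so the dative suffix is -ze, giving *upopobojezze*.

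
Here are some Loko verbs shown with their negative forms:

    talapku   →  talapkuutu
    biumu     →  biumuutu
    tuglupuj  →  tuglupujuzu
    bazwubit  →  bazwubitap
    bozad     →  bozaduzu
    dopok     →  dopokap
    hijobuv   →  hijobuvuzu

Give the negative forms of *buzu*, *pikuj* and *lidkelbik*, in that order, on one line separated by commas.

buzuutu, pikujuzu, lidkelbikap

The suffix is conditioned by the final sound: -ap when the stem ends in a voiceless consonant (*bazwubit*, *dopok*); -uzu when the stem ends in a voiced consonant (*tuglupuj*, *bozad*, *hijobuv*); -utu when the stem ends in a vowel (*talapku*, *biumu*).
The final sound of *buzu* is /u/, which is a vowel, so the suffix is -utu, giving *buzuutu*.
Since the final sound of *pikuj* is /j/ (a voiced consonant), it takes -uzu, giving *pikujuzu*.
*lidkelbik*: final sound = /k/, a voiceless consonant → -ap → *lidkelbikap*.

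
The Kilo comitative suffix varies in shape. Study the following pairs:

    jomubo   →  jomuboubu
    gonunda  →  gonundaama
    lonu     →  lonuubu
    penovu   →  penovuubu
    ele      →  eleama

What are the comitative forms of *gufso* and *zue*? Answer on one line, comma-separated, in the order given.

gufsoubu, zueama

The alternation tracks the last vowel of the stem — -ubu when the last vowel of the stem is a rounded vowel (*jomubo*, *lonu*, *penovu*); -ama when the last vowel of the stem is an unrounded vowel (*gonunda*, *ele*).
Since the last vowel of *gufso* is /o/ (a rounded vowel), it takes -ubu, giving *gufsoubu*.
Since the last vowel of *zue* is /e/ (an unrounded vowel), it takes -ama, giving *zueama*.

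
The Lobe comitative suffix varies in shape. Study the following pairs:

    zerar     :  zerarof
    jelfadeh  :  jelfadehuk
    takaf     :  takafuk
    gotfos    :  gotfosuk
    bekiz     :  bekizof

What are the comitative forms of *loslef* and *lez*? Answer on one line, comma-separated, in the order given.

loslefuk, lezof

The suffix is conditioned by the final consonant: -uk when the stem ends in a voiceless consonant (*jelfadeh*, *takaf*, *gotfos*); -of when the stem ends in a voiced consonant (*zerar*, *bekiz*).
Since the final consonant of *loslef* is /f/ (voiceless), it takes -uk, giving *loslefuk*.
Since the final consonant of *lez* is /z/ (voiced), it takes -of, giving *lezof*.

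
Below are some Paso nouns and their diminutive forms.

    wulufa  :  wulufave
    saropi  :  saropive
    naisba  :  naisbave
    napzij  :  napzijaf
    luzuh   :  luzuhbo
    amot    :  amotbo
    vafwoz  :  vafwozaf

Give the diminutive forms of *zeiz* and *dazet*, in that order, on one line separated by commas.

zeizaf, dazetbo

The pattern is voicing of the final sound: -bo when the stem ends in a voiceless consonant (*luzuh*, *amot*); -af when the stem ends in a voiced consonant (*napzij*, *vafwoz*); -ve when the stem ends in a vowel (*wulufa*, *saropi*, *naisba*).
Since the final sound of *zeiz* is /z/ (a voiced consonant), it takes -af, giving *zeizaf*.
*dazet*: final sound = /t/, a voiceless consonant → -bo → *dazetbo*.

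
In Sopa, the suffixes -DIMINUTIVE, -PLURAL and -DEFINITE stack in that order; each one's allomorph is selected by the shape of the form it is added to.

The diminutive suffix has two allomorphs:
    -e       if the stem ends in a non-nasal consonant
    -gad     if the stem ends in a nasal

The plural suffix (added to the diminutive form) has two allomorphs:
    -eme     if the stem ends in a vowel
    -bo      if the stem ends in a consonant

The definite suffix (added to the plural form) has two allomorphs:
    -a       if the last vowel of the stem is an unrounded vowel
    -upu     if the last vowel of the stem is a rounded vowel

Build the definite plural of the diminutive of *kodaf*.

*kodaf* — final consonant /f/ (non-nasal) → -e → *kodafe*.
The final sound of the diminutive form *kodafe* is /e/, which is a vowel, so the plural suffix is -eme, giving *kodafeeme*.
The plural form *kodafeeme* — last vowel /e/ (an unrounded vowel) → -a → *kodafeemea*.

kodafeemea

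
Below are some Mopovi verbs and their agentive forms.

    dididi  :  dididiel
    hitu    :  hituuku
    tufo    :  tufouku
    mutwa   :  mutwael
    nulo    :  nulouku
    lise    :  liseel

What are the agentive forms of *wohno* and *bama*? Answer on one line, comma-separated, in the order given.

wohnouku, bamael

The pattern is rounding harmony: -uku when the last vowel of the stem is a rounded vowel (*hitu*, *tufo*, *nulo*); -el when the last vowel of the stem is an unrounded vowel (*dididi*, *mutwa*, *lise*).
Since the last vowel of *wohno* is /o/ (a rounded vowel), it takes -uku, giving *wohnouku*.
*bama* — last vowel /a/ (an unrounded vowel) → -el → *bamael*.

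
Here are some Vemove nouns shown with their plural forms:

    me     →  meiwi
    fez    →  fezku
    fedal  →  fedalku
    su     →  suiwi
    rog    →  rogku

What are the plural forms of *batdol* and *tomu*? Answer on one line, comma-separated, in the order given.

batdolku, tomuiwi

The suffix is conditioned by the final sound: -ku when the stem ends in a consonant (*fez*, *fedal*, *rog*); -iwi when the stem ends in a vowel (*me*, *su*).
*batdol*: final sound = /l/, a consonant → -ku → *batdolku*.
*tomu*: final sound = /u/, a vowel → -iwi → *tomuiwi*.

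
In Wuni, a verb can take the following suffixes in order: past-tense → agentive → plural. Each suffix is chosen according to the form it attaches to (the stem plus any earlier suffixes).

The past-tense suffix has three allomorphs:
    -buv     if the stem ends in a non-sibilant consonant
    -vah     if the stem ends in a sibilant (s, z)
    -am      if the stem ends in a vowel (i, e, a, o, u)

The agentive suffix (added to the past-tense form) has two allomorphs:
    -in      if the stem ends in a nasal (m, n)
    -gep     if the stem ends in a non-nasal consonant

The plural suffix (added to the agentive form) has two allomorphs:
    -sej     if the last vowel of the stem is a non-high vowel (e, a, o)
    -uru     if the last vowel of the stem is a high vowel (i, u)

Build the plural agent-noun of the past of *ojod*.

The final sound of *ojod* is /d/, which is a non-sibilant consonant, so the past-tense suffix is -buv, giving *ojodbuv*.
Since the final consonant of the past-tense form *ojodbuv* is /v/ (non-nasal), it takes -gep, giving *ojodbuvgep*.
The last vowel of the agentive form *ojodbuvgep* is /e/, which is a non-high vowel, so the plural suffix is -sej, giving *ojodbuvgepsej*.

ojodbuvgepsej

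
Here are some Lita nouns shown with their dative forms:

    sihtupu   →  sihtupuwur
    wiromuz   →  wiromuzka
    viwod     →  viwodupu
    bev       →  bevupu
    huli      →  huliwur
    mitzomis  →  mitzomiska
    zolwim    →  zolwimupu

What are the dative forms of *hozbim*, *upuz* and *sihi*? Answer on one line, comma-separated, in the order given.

hozbimupu, upuzka, sihiwur

Looking at the final sound of each stem: -ka when the stem ends in a sibilant (*wiromuz*, *mitzomis*); -upu when the stem ends in a non-sibilant consonant (*viwod*, *bev*, *zolwim*); -wur when the stem ends in a vowel (*sihtupu*, *huli*).
Since the final sound of *hozbim* is /m/ (a non-sibilant consonant), it takes -upu, giving *hozbimupu*.
The final sound of *upuz* is /z/, which is a sibilant, so the suffix is -ka, giving *upuzka*.
*sihi* — final sound /i/ (a vowel) → -wur → *sihiwur*.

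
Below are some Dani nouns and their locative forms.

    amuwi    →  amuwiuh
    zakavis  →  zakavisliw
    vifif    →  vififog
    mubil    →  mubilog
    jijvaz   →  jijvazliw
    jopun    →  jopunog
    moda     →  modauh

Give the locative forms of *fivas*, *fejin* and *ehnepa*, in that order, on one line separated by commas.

The alternation tracks the final sound of the stem — -liw when the stem ends in a sibilant (*zakavis*, *jijvaz*); -og when the stem ends in a non-sibilant consonant (*vifif*, *mubil*, *jopun*); -uh when the stem ends in a vowel (*amuwi*, *moda*).
*fivas*: final sound = /s/, a sibilant → -liw → *fivasliw*.
*fejin* — final sound /n/ (a non-sibilant consonant) → -og → *fejinog*.
The final sound of *ehnepa* is /a/, which is a vowel, so the suffix is -uh, giving *ehnepauh*.

fivasliw, fejinog, ehnepauh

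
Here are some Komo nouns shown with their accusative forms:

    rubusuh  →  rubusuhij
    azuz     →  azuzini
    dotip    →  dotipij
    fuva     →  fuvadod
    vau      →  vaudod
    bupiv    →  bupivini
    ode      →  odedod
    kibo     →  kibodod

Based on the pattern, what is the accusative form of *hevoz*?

hevozini

Looking at the final sound of each stem: -ij when the stem ends in a voiceless consonant (*rubusuh*, *dotip*); -ini when the stem ends in a voiced consonant (*azuz*, *bupiv*); -dod when the stem ends in a vowel (*fuva*, *vau*, *ode*, *kibo*).
Since the final sound of *hevoz* is /z/ (a voiced consonant), it takes -ini, giving *hevozini*.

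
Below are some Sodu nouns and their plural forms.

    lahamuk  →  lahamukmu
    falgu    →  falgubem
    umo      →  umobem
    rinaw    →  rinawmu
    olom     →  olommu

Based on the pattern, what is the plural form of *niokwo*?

niokwobem

The suffix is conditioned by the final sound: -mu when the stem ends in a consonant (*lahamuk*, *rinaw*, *olom*); -bem when the stem ends in a vowel (*falgu*, *umo*).
*niokwo* — final sound /o/ (a vowel) → -bem → *niokwobem*.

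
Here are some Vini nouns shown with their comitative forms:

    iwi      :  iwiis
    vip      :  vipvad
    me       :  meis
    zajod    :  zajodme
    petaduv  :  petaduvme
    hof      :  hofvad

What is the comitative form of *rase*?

raseis

The alternation tracks the final sound of the stem — -vad when the stem ends in a voiceless consonant (*vip*, *hof*); -me when the stem ends in a voiced consonant (*zajod*, *petaduv*); -is when the stem ends in a vowel (*iwi*, *me*).
*rase*: final sound = /e/, a vowel → -is → *raseis*.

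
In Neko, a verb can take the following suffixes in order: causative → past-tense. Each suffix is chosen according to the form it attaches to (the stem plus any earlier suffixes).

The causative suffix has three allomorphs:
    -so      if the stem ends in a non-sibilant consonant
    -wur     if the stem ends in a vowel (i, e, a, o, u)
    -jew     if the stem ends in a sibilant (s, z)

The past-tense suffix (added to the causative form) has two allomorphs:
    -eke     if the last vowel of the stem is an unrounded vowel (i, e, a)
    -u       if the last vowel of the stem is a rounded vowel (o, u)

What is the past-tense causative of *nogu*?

*nogu* — final sound /u/ (a vowel) → -wur → *noguwur*.
Since the last vowel of the causative form *noguwur* is /u/ (a rounded vowel), it takes -u, giving *noguwuru*.

noguwuru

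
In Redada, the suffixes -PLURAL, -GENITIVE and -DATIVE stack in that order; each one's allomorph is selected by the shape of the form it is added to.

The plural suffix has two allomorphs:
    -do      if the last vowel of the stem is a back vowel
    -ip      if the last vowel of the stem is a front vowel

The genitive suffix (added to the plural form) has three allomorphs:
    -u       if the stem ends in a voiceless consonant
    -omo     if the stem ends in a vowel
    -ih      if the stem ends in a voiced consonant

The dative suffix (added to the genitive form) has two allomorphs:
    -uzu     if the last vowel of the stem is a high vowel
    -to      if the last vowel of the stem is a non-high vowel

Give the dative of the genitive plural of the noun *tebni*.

*tebni*: last vowel = /i/, a front vowel → -ip → *tebniip*.
The final sound of the plural form *tebniip* is /p/, which is a voiceless consonant, so the genitive suffix is -u, giving *tebniipu*.
The last vowel of the genitive form *tebniipu* is /u/, which is a high vowel, so the dative suffix is -uzu, giving *tebniipuuzu*.

tebniipuuzu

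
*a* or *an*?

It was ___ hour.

The indefinite article is chosen by the initial *sound* of the following word, not its spelling.
*hour* begins with the sound /aʊ/ (silent h) — a vowel sound.
So the article is *an*: It was an hour.

an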